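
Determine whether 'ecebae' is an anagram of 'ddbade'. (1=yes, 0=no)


Sort characters of 'ecebae': 'abceee'
Sort characters of 'ddbade': 'abddde'
Sorted forms differ -> they are NOT anagrams
Result: 0

0


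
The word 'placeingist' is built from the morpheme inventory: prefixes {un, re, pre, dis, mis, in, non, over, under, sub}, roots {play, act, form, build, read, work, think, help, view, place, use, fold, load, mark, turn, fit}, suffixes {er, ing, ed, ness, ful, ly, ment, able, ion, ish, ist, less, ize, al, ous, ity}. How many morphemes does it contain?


Segmenting 'placeingist' against the inventory:
  'place' -> root (morpheme 1)
  'ing' -> suffix (morpheme 2)
  'ist' -> suffix (morpheme 3)
Total morphemes: 3

3


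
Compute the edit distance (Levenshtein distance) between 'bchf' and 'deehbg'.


Building DP table for s1='bchf' (len 4) and s2='deehbg' (len 6):
       d  e  e  h  b  g
    0  1  2  3  4  5  6
  b 1  1  2  3  4  4  5
  c 2  2  2  3  4  5  5
  h 3  3  3  3  3  4  5
  f 4  4  4  4  4  4  5
Edit distance = dp[4][6] = 5

5


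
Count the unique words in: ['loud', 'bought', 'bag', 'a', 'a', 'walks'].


Listing all tokens and tracking unique types:
  Token 1: 'loud' -> NEW (unique so far: 1)
  Token 2: 'bought' -> NEW (unique so far: 2)
  Token 3: 'bag' -> NEW (unique so far: 3)
  Token 4: 'a' -> NEW (unique so far: 4)
  Token 5: 'a' -> duplicate (unique so far: 4)
  Token 6: 'walks' -> NEW (unique so far: 5)
Unique types: ('a', 'bag', 'bought', 'loud', 'walks')
Vocabulary size: 5

5


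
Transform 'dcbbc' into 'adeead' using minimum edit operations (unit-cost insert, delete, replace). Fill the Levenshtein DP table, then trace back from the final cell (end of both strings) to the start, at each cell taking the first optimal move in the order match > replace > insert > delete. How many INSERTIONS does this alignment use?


Edit distance = 5. Backtracking from cell (5, 6) with preference match > replace > insert > delete,
then listing the resulting alignment 'dcbbc' -> 'adeead' left to right:
  Step 1: insert 'a' [insertion #1]
  Step 2: keep 'd'
  Step 3: replace c->e
  Step 4: replace b->e
  Step 5: replace b->a
  Step 6: replace c->d
Total insertions: 1

1


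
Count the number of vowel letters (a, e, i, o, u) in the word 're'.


Scanning each character of 're':
  Position 1: 'r' -> consonant (running count: 0)
  Position 2: 'e' -> vowel (running count: 1)
Total vowels: 1

1


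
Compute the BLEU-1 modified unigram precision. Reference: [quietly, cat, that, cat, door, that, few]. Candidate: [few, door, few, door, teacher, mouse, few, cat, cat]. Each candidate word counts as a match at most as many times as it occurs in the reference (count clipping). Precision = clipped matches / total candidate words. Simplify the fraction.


Reference word counts: {'cat': 2, 'door': 1, 'few': 1, 'quietly': 1, 'that': 2}
Checking each candidate word (with clipping):
  'few' -> in reference (ref count 1, used 1/1) -> match (matches: 1)
  'door' -> in reference (ref count 1, used 1/1) -> match (matches: 2)
  'few' -> ref count 1 already used up (1/1) -> clipped, no match (matches: 2)
  'door' -> ref count 1 already used up (1/1) -> clipped, no match (matches: 2)
  'teacher' -> not in reference -> no match (matches: 2)
  'mouse' -> not in reference -> no match (matches: 2)
  'few' -> ref count 1 already used up (1/1) -> clipped, no match (matches: 2)
  'cat' -> in reference (ref count 2, used 1/2) -> match (matches: 3)
  'cat' -> in reference (ref count 2, used 2/2) -> match (matches: 4)
Clipped matches: 4, Candidate length: 9
Precision = 4/9

4/9


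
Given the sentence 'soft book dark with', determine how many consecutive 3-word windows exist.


Word trigrams from [4] words:
  Trigram 1: (soft book dark)
  Trigram 2: (book dark with)
Total word trigrams: 4 - 2 = 2

2


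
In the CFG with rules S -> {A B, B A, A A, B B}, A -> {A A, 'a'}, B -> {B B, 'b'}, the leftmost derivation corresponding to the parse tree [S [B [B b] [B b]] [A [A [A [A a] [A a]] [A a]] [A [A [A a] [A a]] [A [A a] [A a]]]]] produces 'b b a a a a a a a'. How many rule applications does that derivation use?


Every bracketed nonterminal node [X ...] in the tree is produced by exactly one rule application.
Reading the tree off as a leftmost derivation:
  Step 1: S  =>  B A   (applied S -> B A)
  Step 2: B A  =>  B B A   (applied B -> B B)
  Step 3: B B A  =>  b B A   (applied B -> b)
  Step 4: b B A  =>  b b A   (applied B -> b)
  Step 5: b b A  =>  b b A A   (applied A -> A A)
  Step 6: b b A A  =>  b b A A A   (applied A -> A A)
  Step 7: b b A A A  =>  b b A A A A   (applied A -> A A)
  Step 8: b b A A A A  =>  b b a A A A   (applied A -> a)
  Step 9: b b a A A A  =>  b b a a A A   (applied A -> a)
  Step 10: b b a a A A  =>  b b a a a A   (applied A -> a)
  Step 11: b b a a a A  =>  b b a a a A A   (applied A -> A A)
  Step 12: b b a a a A A  =>  b b a a a A A A   (applied A -> A A)
  Step 13: b b a a a A A A  =>  b b a a a a A A   (applied A -> a)
  Step 14: b b a a a a A A  =>  b b a a a a a A   (applied A -> a)
  Step 15: b b a a a a a A  =>  b b a a a a a A A   (applied A -> A A)
  Step 16: b b a a a a a A A  =>  b b a a a a a a A   (applied A -> a)
  Step 17: b b a a a a a a A  =>  b b a a a a a a a   (applied A -> a)
Final yield: b b a a a a a a a
Total rewrite steps: 17

17


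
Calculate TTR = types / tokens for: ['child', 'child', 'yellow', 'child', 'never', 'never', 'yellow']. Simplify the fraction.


Tokens: 7
Unique types: ('child', 'never', 'yellow') = 3
TTR = 3/7
Already in lowest terms.

3/7


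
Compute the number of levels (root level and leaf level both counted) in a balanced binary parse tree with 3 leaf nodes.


In a balanced binary tree with n leaves the deepest leaf is ceil(log2(n)) edges below the root,
so counting node levels inclusive of root and leaves gives ceil(log2(n)) + 1 levels.
log2(3) = 1.5850
ceil(1.5850) = 2
levels = 2 + 1 = 3

3


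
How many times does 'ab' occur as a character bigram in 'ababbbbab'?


Scanning 'ababbbbab' for bigram 'ab':
  Position 0: 'ab' -> MATCH
  Position 1: 'ba' -> no
  Position 2: 'ab' -> MATCH
  Position 3: 'bb' -> no
  Position 4: 'bb' -> no
  Position 5: 'bb' -> no
  Position 6: 'ba' -> no
  Position 7: 'ab' -> MATCH
Total matches: 3

3


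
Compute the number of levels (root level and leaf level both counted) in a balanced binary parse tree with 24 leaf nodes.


In a balanced binary tree with n leaves the deepest leaf is ceil(log2(n)) edges below the root,
so counting node levels inclusive of root and leaves gives ceil(log2(n)) + 1 levels.
log2(24) = 4.5850
ceil(4.5850) = 5
levels = 5 + 1 = 6

6


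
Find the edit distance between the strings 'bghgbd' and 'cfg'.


Building DP table for s1='bghgbd' (len 6) and s2='cfg' (len 3):
       c  f  g
    0  1  2  3
  b 1  1  2  3
  g 2  2  2  2
  h 3  3  3  3
  g 4  4  4  3
  b 5  5  5  4
  d 6  6  6  5
Edit distance = dp[6][3] = 5

5


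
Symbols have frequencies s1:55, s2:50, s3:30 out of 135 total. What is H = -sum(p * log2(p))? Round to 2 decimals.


Computing entropy H = -sum(p_i * log2(p_i)):
  s1: p = 55/135 = 0.4074, -p*log2(p) = 0.5278
  s2: p = 50/135 = 0.3704, -p*log2(p) = 0.5307
  s3: p = 30/135 = 0.2222, -p*log2(p) = 0.4822
H = sum of terms = 1.5407
Rounded to 2 decimals: 1.54

1.54


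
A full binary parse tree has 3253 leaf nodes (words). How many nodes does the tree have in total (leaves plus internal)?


Leaf nodes (terminals): 3253
Internal nodes = n - 1 = 3253 - 1 = 3252
Total = leaves + internal = 3253 + 3252 = 6505

6505


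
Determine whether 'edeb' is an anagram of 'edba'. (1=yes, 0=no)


Sort characters of 'edeb': 'bdee'
Sort characters of 'edba': 'abde'
Sorted forms differ -> they are NOT anagrams
Result: 0

0


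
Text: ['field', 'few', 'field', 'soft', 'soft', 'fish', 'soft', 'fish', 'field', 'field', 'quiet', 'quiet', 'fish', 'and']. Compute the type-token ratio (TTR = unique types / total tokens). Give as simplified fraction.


Tokens: 14
Unique types: ('and', 'few', 'field', 'fish', 'quiet', 'soft') = 6
TTR = 6/14
Simplify: divide both by 2 -> 3/7
TTR = 3/7

3/7


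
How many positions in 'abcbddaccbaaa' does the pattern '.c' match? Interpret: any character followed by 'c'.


Pattern: .c means any character followed by 'c'.
Scanning 'abcbddaccbaaa' position-by-position:
  Pos 0: window 'ab' -> no
  Pos 1: window 'bc' -> MATCH
  Pos 2: window 'cb' -> no
  Pos 3: window 'bd' -> no
  Pos 4: window 'dd' -> no
  Pos 5: window 'da' -> no
  Pos 6: window 'ac' -> MATCH
  Pos 7: window 'cc' -> MATCH
  Pos 8: window 'cb' -> no
  Pos 9: window 'ba' -> no
  Pos 10: window 'aa' -> no
  Pos 11: window 'aa' -> no
  Pos 12: window 'a' -> no
Total matches: 3

3


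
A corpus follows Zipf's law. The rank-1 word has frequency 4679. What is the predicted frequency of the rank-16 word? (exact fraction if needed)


Zipf's law: freq(rank) = f1 / rank
f1 = 4679, rank = 16
freq = 4679 / 16
GCD(4679, 16) = 1
Simplified: 4679/16

4679/16


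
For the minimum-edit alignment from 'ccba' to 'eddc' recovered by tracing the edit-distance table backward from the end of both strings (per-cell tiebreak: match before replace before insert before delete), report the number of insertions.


Edit distance = 4. Backtracking from cell (4, 4) with preference match > replace > insert > delete,
then listing the resulting alignment 'ccba' -> 'eddc' left to right:
  Step 1: replace c->e
  Step 2: replace c->d
  Step 3: replace b->d
  Step 4: replace a->c
Total insertions: 0

0


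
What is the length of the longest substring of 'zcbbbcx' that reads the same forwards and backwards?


Scanning 'zcbbbcx' for palindromic substrings.
Substring at positions 1-5: 'cbbbc'.
Check: reverse('cbbbc') = 'cbbbc' -> palindrome confirmed.
Neighbouring characters ('z' / 'x') break symmetry, so it cannot extend further.
No longer palindromic substring exists; longest length = 5

5


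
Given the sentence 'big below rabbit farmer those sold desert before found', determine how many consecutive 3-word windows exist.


Word trigrams from [9] words:
  Trigram 1: (big below rabbit)
  Trigram 2: (below rabbit farmer)
  Trigram 3: (rabbit farmer those)
  Trigram 4: (farmer those sold)
  Trigram 5: (those sold desert)
  Trigram 6: (sold desert before)
  Trigram 7: (desert before found)
Total word trigrams: 9 - 2 = 7

7


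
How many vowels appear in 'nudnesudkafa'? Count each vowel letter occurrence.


Scanning each character of 'nudnesudkafa':
  Position 1: 'n' -> consonant (running count: 0)
  Position 2: 'u' -> vowel (running count: 1)
  Position 3: 'd' -> consonant (running count: 1)
  Position 4: 'n' -> consonant (running count: 1)
  Position 5: 'e' -> vowel (running count: 2)
  Position 6: 's' -> consonant (running count: 2)
  Position 7: 'u' -> vowel (running count: 3)
  Position 8: 'd' -> consonant (running count: 3)
  Position 9: 'k' -> consonant (running count: 3)
  Position 10: 'a' -> vowel (running count: 4)
  Position 11: 'f' -> consonant (running count: 4)
  Position 12: 'a' -> vowel (running count: 5)
Total vowels: 5

5


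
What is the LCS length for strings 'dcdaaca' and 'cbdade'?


DP table for LCS of 'dcdaaca' and 'cbdade':
       c  b  d  a  d  e
    0  0  0  0  0  0  0
  d 0  0  0  1  1  1  1
  c 0  1  1  1  1  1  1
  d 0  1  1  2  2  2  2
  a 0  1  1  2  3  3  3
  a 0  1  1  2  3  3  3
  c 0  1  1  2  3  3  3
  a 0  1  1  2  3  3  3
LCS: 'cda'
LCS length = 3

3


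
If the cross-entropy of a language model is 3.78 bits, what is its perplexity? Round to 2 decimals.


Perplexity formula: PP = 2^H
H = 3.78
PP = 2^3.78
Decompose: 2^3.78 = 2^3 * 2^0.78
2^3 = 8, 2^0.78 ~ 1.7171309
PP ~ 8 * 1.7171309 = 13.7370472
Rounded to 2 decimals: 13.74

13.74


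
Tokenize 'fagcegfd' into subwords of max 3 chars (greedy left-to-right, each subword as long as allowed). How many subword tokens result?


'fagcegfd' has 8 characters.
Chunking with max size 3:
  Chunk 1: 'fag' (positions 0-2)
  Chunk 2: 'ceg' (positions 3-5)
  Chunk 3: 'fd' (positions 6-7)
Total chunks: ceil(8 / 3) = 3

3


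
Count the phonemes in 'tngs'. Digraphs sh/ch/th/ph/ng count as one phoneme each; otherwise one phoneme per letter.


Parsing 'tngs' greedily, digraphs first:
  't' -> consonant phoneme (phonemes so far: 1)
  'ng' -> digraph (1 consonant phoneme) (phonemes so far: 2)
  's' -> consonant phoneme (phonemes so far: 3)
Total phonemes: 3

3


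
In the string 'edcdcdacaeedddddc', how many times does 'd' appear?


Scanning 'edcdcdacaeedddddc' for 'd':
  Position 1: 'd' -> MATCH (count: 1)
  Position 3: 'd' -> MATCH (count: 2)
  Position 5: 'd' -> MATCH (count: 3)
  Position 11: 'd' -> MATCH (count: 4)
  Position 12: 'd' -> MATCH (count: 5)
  Position 13: 'd' -> MATCH (count: 6)
  Position 14: 'd' -> MATCH (count: 7)
  Position 15: 'd' -> MATCH (count: 8)
Total occurrences of 'd': 8

8


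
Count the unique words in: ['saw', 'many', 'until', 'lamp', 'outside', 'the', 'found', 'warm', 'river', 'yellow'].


Listing all tokens and tracking unique types:
  Token 1: 'saw' -> NEW (unique so far: 1)
  Token 2: 'many' -> NEW (unique so far: 2)
  Token 3: 'until' -> NEW (unique so far: 3)
  Token 4: 'lamp' -> NEW (unique so far: 4)
  Token 5: 'outside' -> NEW (unique so far: 5)
  Token 6: 'the' -> NEW (unique so far: 6)
  Token 7: 'found' -> NEW (unique so far: 7)
  Token 8: 'warm' -> NEW (unique so far: 8)
  Token 9: 'river' -> NEW (unique so far: 9)
  Token 10: 'yellow' -> NEW (unique so far: 10)
Unique types: ('found', 'lamp', 'many', 'outside', 'river', 'saw', 'the', 'until', 'warm', 'yellow')
Vocabulary size: 10

10


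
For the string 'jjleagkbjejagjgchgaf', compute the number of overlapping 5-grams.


String 'jjleagkbjejagjgchgaf' has length L = 20.
Number of overlapping n-grams = L - n + 1
Substituting: 20 - 5 + 1 = 16

16


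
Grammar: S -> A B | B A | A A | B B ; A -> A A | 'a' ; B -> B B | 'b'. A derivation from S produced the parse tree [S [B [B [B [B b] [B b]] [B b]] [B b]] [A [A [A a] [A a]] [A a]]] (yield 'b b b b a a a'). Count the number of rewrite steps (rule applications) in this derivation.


Every bracketed nonterminal node [X ...] in the tree is produced by exactly one rule application.
Reading the tree off as a leftmost derivation:
  Step 1: S  =>  B A   (applied S -> B A)
  Step 2: B A  =>  B B A   (applied B -> B B)
  Step 3: B B A  =>  B B B A   (applied B -> B B)
  Step 4: B B B A  =>  B B B B A   (applied B -> B B)
  Step 5: B B B B A  =>  b B B B A   (applied B -> b)
  Step 6: b B B B A  =>  b b B B A   (applied B -> b)
  Step 7: b b B B A  =>  b b b B A   (applied B -> b)
  Step 8: b b b B A  =>  b b b b A   (applied B -> b)
  Step 9: b b b b A  =>  b b b b A A   (applied A -> A A)
  Step 10: b b b b A A  =>  b b b b A A A   (applied A -> A A)
  Step 11: b b b b A A A  =>  b b b b a A A   (applied A -> a)
  Step 12: b b b b a A A  =>  b b b b a a A   (applied A -> a)
  Step 13: b b b b a a A  =>  b b b b a a a   (applied A -> a)
Final yield: b b b b a a a
Total rewrite steps: 13

13


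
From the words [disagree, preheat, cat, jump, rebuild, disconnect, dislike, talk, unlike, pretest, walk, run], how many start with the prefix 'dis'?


Checking each word for prefix 'dis':
  'disagree' -> YES, starts with 'dis' (count: 1)
  'preheat' -> no (count: 1)
  'cat' -> no (count: 1)
  'jump' -> no (count: 1)
  'rebuild' -> no (count: 1)
  'disconnect' -> YES, starts with 'dis' (count: 2)
  'dislike' -> YES, starts with 'dis' (count: 3)
  'talk' -> no (count: 3)
  'unlike' -> no (count: 3)
  'pretest' -> no (count: 3)
  'walk' -> no (count: 3)
  'run' -> no (count: 3)
Total with prefix 'dis': 3

3


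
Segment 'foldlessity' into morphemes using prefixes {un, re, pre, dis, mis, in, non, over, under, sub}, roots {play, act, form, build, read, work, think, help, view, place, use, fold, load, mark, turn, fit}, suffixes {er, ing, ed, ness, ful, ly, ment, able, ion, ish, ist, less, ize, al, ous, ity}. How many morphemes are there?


Segmenting 'foldlessity' against the inventory:
  'fold' -> root (morpheme 1)
  'less' -> suffix (morpheme 2)
  'ity' -> suffix (morpheme 3)
Total morphemes: 3

3


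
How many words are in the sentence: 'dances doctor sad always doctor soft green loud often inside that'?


Counting words by splitting on spaces:
  Word 1: 'dances'
  Word 2: 'doctor'
  Word 3: 'sad'
  Word 4: 'always'
  Word 5: 'doctor'
  Word 6: 'soft'
  Word 7: 'green'
  Word 8: 'loud'
  Word 9: 'often'
  Word 10: 'inside'
  Word 11: 'that'
Total words: 11

11


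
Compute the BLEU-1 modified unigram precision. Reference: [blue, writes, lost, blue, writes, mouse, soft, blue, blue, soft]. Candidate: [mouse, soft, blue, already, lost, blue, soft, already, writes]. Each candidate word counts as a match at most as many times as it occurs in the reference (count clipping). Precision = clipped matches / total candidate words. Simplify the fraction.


Reference word counts: {'blue': 4, 'lost': 1, 'mouse': 1, 'soft': 2, 'writes': 2}
Checking each candidate word (with clipping):
  'mouse' -> in reference (ref count 1, used 1/1) -> match (matches: 1)
  'soft' -> in reference (ref count 2, used 1/2) -> match (matches: 2)
  'blue' -> in reference (ref count 4, used 1/4) -> match (matches: 3)
  'already' -> not in reference -> no match (matches: 3)
  'lost' -> in reference (ref count 1, used 1/1) -> match (matches: 4)
  'blue' -> in reference (ref count 4, used 2/4) -> match (matches: 5)
  'soft' -> in reference (ref count 2, used 2/2) -> match (matches: 6)
  'already' -> not in reference -> no match (matches: 6)
  'writes' -> in reference (ref count 2, used 1/2) -> match (matches: 7)
Clipped matches: 7, Candidate length: 9
Precision = 7/9

7/9


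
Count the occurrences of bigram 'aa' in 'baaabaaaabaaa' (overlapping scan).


Scanning 'baaabaaaabaaa' for bigram 'aa':
  Position 0: 'ba' -> no
  Position 1: 'aa' -> MATCH
  Position 2: 'aa' -> MATCH
  Position 3: 'ab' -> no
  Position 4: 'ba' -> no
  Position 5: 'aa' -> MATCH
  Position 6: 'aa' -> MATCH
  Position 7: 'aa' -> MATCH
  Position 8: 'ab' -> no
  Position 9: 'ba' -> no
  Position 10: 'aa' -> MATCH
  Position 11: 'aa' -> MATCH
Total matches: 7

7


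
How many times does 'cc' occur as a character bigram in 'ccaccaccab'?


Scanning 'ccaccaccab' for bigram 'cc':
  Position 0: 'cc' -> MATCH
  Position 1: 'ca' -> no
  Position 2: 'ac' -> no
  Position 3: 'cc' -> MATCH
  Position 4: 'ca' -> no
  Position 5: 'ac' -> no
  Position 6: 'cc' -> MATCH
  Position 7: 'ca' -> no
  Position 8: 'ab' -> no
Total matches: 3

3


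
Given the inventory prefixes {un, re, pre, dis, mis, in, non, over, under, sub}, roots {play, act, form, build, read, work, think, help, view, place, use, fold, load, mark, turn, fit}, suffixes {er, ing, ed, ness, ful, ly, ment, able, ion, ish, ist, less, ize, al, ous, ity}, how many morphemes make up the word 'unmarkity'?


Segmenting 'unmarkity' against the inventory:
  'un' -> prefix (morpheme 1)
  'mark' -> root (morpheme 2)
  'ity' -> suffix (morpheme 3)
Total morphemes: 3

3


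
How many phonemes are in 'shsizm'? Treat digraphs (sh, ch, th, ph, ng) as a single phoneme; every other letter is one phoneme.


Parsing 'shsizm' greedily, digraphs first:
  'sh' -> digraph (1 consonant phoneme) (phonemes so far: 1)
  's' -> consonant phoneme (phonemes so far: 2)
  'i' -> vowel phoneme (phonemes so far: 3)
  'z' -> consonant phoneme (phonemes so far: 4)
  'm' -> consonant phoneme (phonemes so far: 5)
Total phonemes: 5

5


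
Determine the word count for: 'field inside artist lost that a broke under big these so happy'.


Counting words by splitting on spaces:
  Word 1: 'field'
  Word 2: 'inside'
  Word 3: 'artist'
  Word 4: 'lost'
  Word 5: 'that'
  Word 6: 'a'
  Word 7: 'broke'
  Word 8: 'under'
  Word 9: 'big'
  Word 10: 'these'
  Word 11: 'so'
  Word 12: 'happy'
Total words: 12

12


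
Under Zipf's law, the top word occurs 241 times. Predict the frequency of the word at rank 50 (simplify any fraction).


Zipf's law: freq(rank) = f1 / rank
f1 = 241, rank = 50
freq = 241 / 50
GCD(241, 50) = 1
Simplified: 241/50

241/50


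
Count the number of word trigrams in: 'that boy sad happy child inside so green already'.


Word trigrams from [9] words:
  Trigram 1: (that boy sad)
  Trigram 2: (boy sad happy)
  Trigram 3: (sad happy child)
  Trigram 4: (happy child inside)
  Trigram 5: (child inside so)
  Trigram 6: (inside so green)
  Trigram 7: (so green already)
Total word trigrams: 9 - 2 = 7

7


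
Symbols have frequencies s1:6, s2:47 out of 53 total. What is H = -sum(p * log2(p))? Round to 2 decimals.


Computing entropy H = -sum(p_i * log2(p_i)):
  s1: p = 6/53 = 0.1132, -p*log2(p) = 0.3558
  s2: p = 47/53 = 0.8868, -p*log2(p) = 0.1537
H = sum of terms = 0.5095
Rounded to 2 decimals: 0.51

0.51


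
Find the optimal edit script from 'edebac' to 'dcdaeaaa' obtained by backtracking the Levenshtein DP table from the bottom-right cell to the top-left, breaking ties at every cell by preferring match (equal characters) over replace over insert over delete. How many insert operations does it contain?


Edit distance = 5. Backtracking from cell (6, 8) with preference match > replace > insert > delete,
then listing the resulting alignment 'edebac' -> 'dcdaeaaa' left to right:
  Step 1: insert 'd' [insertion #1]
  Step 2: replace e->c
  Step 3: keep 'd'
  Step 4: insert 'a' [insertion #2]
  Step 5: keep 'e'
  Step 6: replace b->a
  Step 7: keep 'a'
  Step 8: replace c->a
Total insertions: 2

2


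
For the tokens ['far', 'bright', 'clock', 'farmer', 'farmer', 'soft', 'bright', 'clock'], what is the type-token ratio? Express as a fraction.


Tokens: 8
Unique types: ('bright', 'clock', 'far', 'farmer', 'soft') = 5
TTR = 5/8
Already in lowest terms.

5/8


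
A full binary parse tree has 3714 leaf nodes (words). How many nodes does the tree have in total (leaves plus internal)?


Leaf nodes (terminals): 3714
Internal nodes = n - 1 = 3714 - 1 = 3713
Total = leaves + internal = 3714 + 3713 = 7427

7427


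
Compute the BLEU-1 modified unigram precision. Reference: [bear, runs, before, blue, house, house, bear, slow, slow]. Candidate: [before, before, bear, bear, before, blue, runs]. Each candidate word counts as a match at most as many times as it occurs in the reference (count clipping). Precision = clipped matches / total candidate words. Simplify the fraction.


Reference word counts: {'bear': 2, 'before': 1, 'blue': 1, 'house': 2, 'runs': 1, 'slow': 2}
Checking each candidate word (with clipping):
  'before' -> in reference (ref count 1, used 1/1) -> match (matches: 1)
  'before' -> ref count 1 already used up (1/1) -> clipped, no match (matches: 1)
  'bear' -> in reference (ref count 2, used 1/2) -> match (matches: 2)
  'bear' -> in reference (ref count 2, used 2/2) -> match (matches: 3)
  'before' -> ref count 1 already used up (1/1) -> clipped, no match (matches: 3)
  'blue' -> in reference (ref count 1, used 1/1) -> match (matches: 4)
  'runs' -> in reference (ref count 1, used 1/1) -> match (matches: 5)
Clipped matches: 5, Candidate length: 7
Precision = 5/7

5/7


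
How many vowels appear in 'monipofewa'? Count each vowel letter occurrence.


Scanning each character of 'monipofewa':
  Position 1: 'm' -> consonant (running count: 0)
  Position 2: 'o' -> vowel (running count: 1)
  Position 3: 'n' -> consonant (running count: 1)
  Position 4: 'i' -> vowel (running count: 2)
  Position 5: 'p' -> consonant (running count: 2)
  Position 6: 'o' -> vowel (running count: 3)
  Position 7: 'f' -> consonant (running count: 3)
  Position 8: 'e' -> vowel (running count: 4)
  Position 9: 'w' -> consonant (running count: 4)
  Position 10: 'a' -> vowel (running count: 5)
Total vowels: 5

5


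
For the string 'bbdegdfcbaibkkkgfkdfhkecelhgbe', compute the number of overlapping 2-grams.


String 'bbdegdfcbaibkkkgfkdfhkecelhgbe' has length L = 30.
Number of overlapping n-grams = L - n + 1
Substituting: 30 - 2 + 1 = 29

29


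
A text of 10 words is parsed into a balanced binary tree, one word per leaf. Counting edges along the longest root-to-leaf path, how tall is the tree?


In a balanced binary tree with n leaves the deepest leaf is ceil(log2(n)) edges below the root.
log2(10) = 3.3219
ceil(3.3219) = 4
height (edges) = 4

4


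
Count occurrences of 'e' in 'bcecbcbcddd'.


Scanning 'bcecbcbcddd' for 'e':
  Position 2: 'e' -> MATCH (count: 1)
Total occurrences of 'e': 1

1


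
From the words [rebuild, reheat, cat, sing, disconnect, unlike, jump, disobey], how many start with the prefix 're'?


Checking each word for prefix 're':
  'rebuild' -> YES, starts with 're' (count: 1)
  'reheat' -> YES, starts with 're' (count: 2)
  'cat' -> no (count: 2)
  'sing' -> no (count: 2)
  'disconnect' -> no (count: 2)
  'unlike' -> no (count: 2)
  'jump' -> no (count: 2)
  'disobey' -> no (count: 2)
Total with prefix 're': 2

2


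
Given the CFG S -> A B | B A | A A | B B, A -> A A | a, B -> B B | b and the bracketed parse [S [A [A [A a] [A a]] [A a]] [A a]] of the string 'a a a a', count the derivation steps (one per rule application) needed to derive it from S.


Every bracketed nonterminal node [X ...] in the tree is produced by exactly one rule application.
Reading the tree off as a leftmost derivation:
  Step 1: S  =>  A A   (applied S -> A A)
  Step 2: A A  =>  A A A   (applied A -> A A)
  Step 3: A A A  =>  A A A A   (applied A -> A A)
  Step 4: A A A A  =>  a A A A   (applied A -> a)
  Step 5: a A A A  =>  a a A A   (applied A -> a)
  Step 6: a a A A  =>  a a a A   (applied A -> a)
  Step 7: a a a A  =>  a a a a   (applied A -> a)
Final yield: a a a a
Total rewrite steps: 7

7


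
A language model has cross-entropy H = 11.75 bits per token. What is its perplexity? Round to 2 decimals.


Perplexity formula: PP = 2^H
H = 11.75
PP = 2^11.75
Decompose: 2^11.75 = 2^11 * 2^0.75
2^11 = 2048, 2^0.75 ~ 1.6817928
PP ~ 2048 * 1.6817928 = 3444.3116544
Rounded to 2 decimals: 3444.31

3444.31


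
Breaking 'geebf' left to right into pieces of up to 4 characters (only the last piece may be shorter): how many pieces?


'geebf' has 5 characters.
Chunking with max size 4:
  Chunk 1: 'geeb' (positions 0-3)
  Chunk 2: 'f' (positions 4-4)
Total chunks: ceil(5 / 4) = 2

2


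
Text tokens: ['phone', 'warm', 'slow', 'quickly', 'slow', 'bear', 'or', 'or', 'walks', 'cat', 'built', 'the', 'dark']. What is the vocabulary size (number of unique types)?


Listing all tokens and tracking unique types:
  Token 1: 'phone' -> NEW (unique so far: 1)
  Token 2: 'warm' -> NEW (unique so far: 2)
  Token 3: 'slow' -> NEW (unique so far: 3)
  Token 4: 'quickly' -> NEW (unique so far: 4)
  Token 5: 'slow' -> duplicate (unique so far: 4)
  Token 6: 'bear' -> NEW (unique so far: 5)
  Token 7: 'or' -> NEW (unique so far: 6)
  Token 8: 'or' -> duplicate (unique so far: 6)
  Token 9: 'walks' -> NEW (unique so far: 7)
  Token 10: 'cat' -> NEW (unique so far: 8)
  Token 11: 'built' -> NEW (unique so far: 9)
  Token 12: 'the' -> NEW (unique so far: 10)
  Token 13: 'dark' -> NEW (unique so far: 11)
Unique types: ('bear', 'built', 'cat', 'dark', 'or', 'phone', 'quickly', 'slow', 'the', 'walks', 'warm')
Vocabulary size: 11

11


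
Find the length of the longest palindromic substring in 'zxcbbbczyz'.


Scanning 'zxcbbbczyz' for palindromic substrings.
Substring at positions 2-6: 'cbbbc'.
Check: reverse('cbbbc') = 'cbbbc' -> palindrome confirmed.
Neighbouring characters ('x' / 'z') break symmetry, so it cannot extend further.
No longer palindromic substring exists; longest length = 5

5


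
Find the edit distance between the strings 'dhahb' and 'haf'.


Building DP table for s1='dhahb' (len 5) and s2='haf' (len 3):
       h  a  f
    0  1  2  3
  d 1  1  2  3
  h 2  1  2  3
  a 3  2  1  2
  h 4  3  2  2
  b 5  4  3  3
Edit distance = dp[5][3] = 3

3


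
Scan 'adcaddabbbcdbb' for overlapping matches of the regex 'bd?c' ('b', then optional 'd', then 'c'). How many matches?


Pattern: bd?c means 'b', then optional 'd', then 'c'.
Scanning 'adcaddabbbcdbb' position-by-position:
  Pos 0: window 'adc' -> no
  Pos 1: window 'dca' -> no
  Pos 2: window 'cad' -> no
  Pos 3: window 'add' -> no
  Pos 4: window 'dda' -> no
  Pos 5: window 'dab' -> no
  Pos 6: window 'abb' -> no
  Pos 7: window 'bbb' -> no
  Pos 8: window 'bbc' -> no
  Pos 9: window 'bcd' -> MATCH
  Pos 10: window 'cdb' -> no
  Pos 11: window 'dbb' -> no
  Pos 12: window 'bb' -> no
  Pos 13: window 'b' -> no
Total matches: 1

1


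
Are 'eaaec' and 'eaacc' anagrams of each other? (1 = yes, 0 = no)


Sort characters of 'eaaec': 'aacee'
Sort characters of 'eaacc': 'aacce'
Sorted forms differ -> they are NOT anagrams
Result: 0

0


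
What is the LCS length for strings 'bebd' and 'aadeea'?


DP table for LCS of 'bebd' and 'aadeea':
       a  a  d  e  e  a
    0  0  0  0  0  0  0
  b 0  0  0  0  0  0  0
  e 0  0  0  0  1  1  1
  b 0  0  0  0  1  1  1
  d 0  0  0  1  1  1  1
LCS: 'e'
LCS length = 1

1


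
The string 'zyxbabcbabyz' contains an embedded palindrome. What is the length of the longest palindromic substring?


Scanning 'zyxbabcbabyz' for palindromic substrings.
Substring at positions 3-9: 'babcbab'.
Check: reverse('babcbab') = 'babcbab' -> palindrome confirmed.
Neighbouring characters ('x' / 'y') break symmetry, so it cannot extend further.
No longer palindromic substring exists; longest length = 7

7


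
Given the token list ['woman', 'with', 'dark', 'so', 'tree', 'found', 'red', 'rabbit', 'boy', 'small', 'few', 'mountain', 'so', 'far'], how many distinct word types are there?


Listing all tokens and tracking unique types:
  Token 1: 'woman' -> NEW (unique so far: 1)
  Token 2: 'with' -> NEW (unique so far: 2)
  Token 3: 'dark' -> NEW (unique so far: 3)
  Token 4: 'so' -> NEW (unique so far: 4)
  Token 5: 'tree' -> NEW (unique so far: 5)
  Token 6: 'found' -> NEW (unique so far: 6)
  Token 7: 'red' -> NEW (unique so far: 7)
  Token 8: 'rabbit' -> NEW (unique so far: 8)
  Token 9: 'boy' -> NEW (unique so far: 9)
  Token 10: 'small' -> NEW (unique so far: 10)
  Token 11: 'few' -> NEW (unique so far: 11)
  Token 12: 'mountain' -> NEW (unique so far: 12)
  Token 13: 'so' -> duplicate (unique so far: 12)
  Token 14: 'far' -> NEW (unique so far: 13)
Unique types: ('boy', 'dark', 'far', 'few', 'found', 'mountain', 'rabbit', 'red', 'small', 'so', 'tree', 'with', 'woman')
Vocabulary size: 13

13


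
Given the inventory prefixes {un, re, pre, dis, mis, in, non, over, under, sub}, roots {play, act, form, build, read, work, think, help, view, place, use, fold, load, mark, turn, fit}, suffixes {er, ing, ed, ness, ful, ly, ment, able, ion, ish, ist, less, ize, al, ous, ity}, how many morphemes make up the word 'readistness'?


Segmenting 'readistness' against the inventory:
  'read' -> root (morpheme 1)
  'ist' -> suffix (morpheme 2)
  'ness' -> suffix (morpheme 3)
Total morphemes: 3

3


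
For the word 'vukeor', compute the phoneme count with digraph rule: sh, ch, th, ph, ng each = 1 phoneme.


Parsing 'vukeor' greedily, digraphs first:
  'v' -> consonant phoneme (phonemes so far: 1)
  'u' -> vowel phoneme (phonemes so far: 2)
  'k' -> consonant phoneme (phonemes so far: 3)
  'e' -> vowel phoneme (phonemes so far: 4)
  'o' -> vowel phoneme (phonemes so far: 5)
  'r' -> consonant phoneme (phonemes so far: 6)
Total phonemes: 6

6


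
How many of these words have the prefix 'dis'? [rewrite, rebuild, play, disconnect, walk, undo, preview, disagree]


Checking each word for prefix 'dis':
  'rewrite' -> no (count: 0)
  'rebuild' -> no (count: 0)
  'play' -> no (count: 0)
  'disconnect' -> YES, starts with 'dis' (count: 1)
  'walk' -> no (count: 1)
  'undo' -> no (count: 1)
  'preview' -> no (count: 1)
  'disagree' -> YES, starts with 'dis' (count: 2)
Total with prefix 'dis': 2

2


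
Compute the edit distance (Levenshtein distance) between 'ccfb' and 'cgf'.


Building DP table for s1='ccfb' (len 4) and s2='cgf' (len 3):
       c  g  f
    0  1  2  3
  c 1  0  1  2
  c 2  1  1  2
  f 3  2  2  1
  b 4  3  3  2
Edit distance = dp[4][3] = 2

2


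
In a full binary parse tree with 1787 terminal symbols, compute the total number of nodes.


Leaf nodes (terminals): 1787
Internal nodes = n - 1 = 1787 - 1 = 1786
Total = leaves + internal = 1787 + 1786 = 3573

3573


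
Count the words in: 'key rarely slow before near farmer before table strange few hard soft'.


Counting words by splitting on spaces:
  Word 1: 'key'
  Word 2: 'rarely'
  Word 3: 'slow'
  Word 4: 'before'
  Word 5: 'near'
  Word 6: 'farmer'
  Word 7: 'before'
  Word 8: 'table'
  Word 9: 'strange'
  Word 10: 'few'
  Word 11: 'hard'
  Word 12: 'soft'
Total words: 12

12


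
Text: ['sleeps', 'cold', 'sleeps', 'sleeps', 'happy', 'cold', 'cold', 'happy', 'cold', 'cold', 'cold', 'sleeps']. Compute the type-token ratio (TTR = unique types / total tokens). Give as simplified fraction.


Tokens: 12
Unique types: ('cold', 'happy', 'sleeps') = 3
TTR = 3/12
Simplify: divide both by 3 -> 1/4
TTR = 1/4

1/4


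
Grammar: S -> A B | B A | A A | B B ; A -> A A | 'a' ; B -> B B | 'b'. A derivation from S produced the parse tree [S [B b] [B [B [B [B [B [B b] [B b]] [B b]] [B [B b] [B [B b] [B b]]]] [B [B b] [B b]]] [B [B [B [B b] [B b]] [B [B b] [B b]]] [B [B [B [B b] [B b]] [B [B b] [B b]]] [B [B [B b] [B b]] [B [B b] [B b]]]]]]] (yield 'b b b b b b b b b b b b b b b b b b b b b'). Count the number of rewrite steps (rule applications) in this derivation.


Every bracketed nonterminal node [X ...] in the tree is produced by exactly one rule application.
Reading the tree off as a leftmost derivation:
  Step 1: S  =>  B B   (applied S -> B B)
  Step 2: B B  =>  b B   (applied B -> b)
  Step 3: b B  =>  b B B   (applied B -> B B)
  Step 4: b B B  =>  b B B B   (applied B -> B B)
  Step 5: b B B B  =>  b B B B B   (applied B -> B B)
  Step 6: b B B B B  =>  b B B B B B   (applied B -> B B)
  Step 7: b B B B B B  =>  b B B B B B B   (applied B -> B B)
  Step 8: b B B B B B B  =>  b b B B B B B   (applied B -> b)
  Step 9: b b B B B B B  =>  b b b B B B B   (applied B -> b)
  Step 10: b b b B B B B  =>  b b b b B B B   (applied B -> b)
  Step 11: b b b b B B B  =>  b b b b B B B B   (applied B -> B B)
  Step 12: b b b b B B B B  =>  b b b b b B B B   (applied B -> b)
  Step 13: b b b b b B B B  =>  b b b b b B B B B   (applied B -> B B)
  Step 14: b b b b b B B B B  =>  b b b b b b B B B   (applied B -> b)
  Step 15: b b b b b b B B B  =>  b b b b b b b B B   (applied B -> b)
  Step 16: b b b b b b b B B  =>  b b b b b b b B B B   (applied B -> B B)
  Step 17: b b b b b b b B B B  =>  b b b b b b b b B B   (applied B -> b)
  Step 18: b b b b b b b b B B  =>  b b b b b b b b b B   (applied B -> b)
  Step 19: b b b b b b b b b B  =>  b b b b b b b b b B B   (applied B -> B B)
  Step 20: b b b b b b b b b B B  =>  b b b b b b b b b B B B   (applied B -> B B)
  Step 21: b b b b b b b b b B B B  =>  b b b b b b b b b B B B B   (applied B -> B B)
  Step 22: b b b b b b b b b B B B B  =>  b b b b b b b b b b B B B   (applied B -> b)
  Step 23: b b b b b b b b b b B B B  =>  b b b b b b b b b b b B B   (applied B -> b)
  Step 24: b b b b b b b b b b b B B  =>  b b b b b b b b b b b B B B   (applied B -> B B)
  Step 25: b b b b b b b b b b b B B B  =>  b b b b b b b b b b b b B B   (applied B -> b)
  Step 26: b b b b b b b b b b b b B B  =>  b b b b b b b b b b b b b B   (applied B -> b)
  Step 27: b b b b b b b b b b b b b B  =>  b b b b b b b b b b b b b B B   (applied B -> B B)
  Step 28: b b b b b b b b b b b b b B B  =>  b b b b b b b b b b b b b B B B   (applied B -> B B)
  Step 29: b b b b b b b b b b b b b B B B  =>  b b b b b b b b b b b b b B B B B   (applied B -> B B)
  Step 30: b b b b b b b b b b b b b B B B B  =>  b b b b b b b b b b b b b b B B B   (applied B -> b)
  Step 31: b b b b b b b b b b b b b b B B B  =>  b b b b b b b b b b b b b b b B B   (applied B -> b)
  Step 32: b b b b b b b b b b b b b b b B B  =>  b b b b b b b b b b b b b b b B B B   (applied B -> B B)
  Step 33: b b b b b b b b b b b b b b b B B B  =>  b b b b b b b b b b b b b b b b B B   (applied B -> b)
  Step 34: b b b b b b b b b b b b b b b b B B  =>  b b b b b b b b b b b b b b b b b B   (applied B -> b)
  Step 35: b b b b b b b b b b b b b b b b b B  =>  b b b b b b b b b b b b b b b b b B B   (applied B -> B B)
  Step 36: b b b b b b b b b b b b b b b b b B B  =>  b b b b b b b b b b b b b b b b b B B B   (applied B -> B B)
  Step 37: b b b b b b b b b b b b b b b b b B B B  =>  b b b b b b b b b b b b b b b b b b B B   (applied B -> b)
  Step 38: b b b b b b b b b b b b b b b b b b B B  =>  b b b b b b b b b b b b b b b b b b b B   (applied B -> b)
  Step 39: b b b b b b b b b b b b b b b b b b b B  =>  b b b b b b b b b b b b b b b b b b b B B   (applied B -> B B)
  Step 40: b b b b b b b b b b b b b b b b b b b B B  =>  b b b b b b b b b b b b b b b b b b b b B   (applied B -> b)
  Step 41: b b b b b b b b b b b b b b b b b b b b B  =>  b b b b b b b b b b b b b b b b b b b b b   (applied B -> b)
Final yield: b b b b b b b b b b b b b b b b b b b b b
Total rewrite steps: 41

41


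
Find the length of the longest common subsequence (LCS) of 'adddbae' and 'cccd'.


DP table for LCS of 'adddbae' and 'cccd':
       c  c  c  d
    0  0  0  0  0
  a 0  0  0  0  0
  d 0  0  0  0  1
  d 0  0  0  0  1
  d 0  0  0  0  1
  b 0  0  0  0  1
  a 0  0  0  0  1
  e 0  0  0  0  1
LCS: 'd'
LCS length = 1

1


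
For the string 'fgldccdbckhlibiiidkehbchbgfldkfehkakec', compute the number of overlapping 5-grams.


String 'fgldccdbckhlibiiidkehbchbgfldkfehkakec' has length L = 38.
Number of overlapping n-grams = L - n + 1
Substituting: 38 - 5 + 1 = 34

34


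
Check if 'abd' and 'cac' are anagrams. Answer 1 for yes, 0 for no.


Sort characters of 'abd': 'abd'
Sort characters of 'cac': 'acc'
Sorted forms differ -> they are NOT anagrams
Result: 0

0


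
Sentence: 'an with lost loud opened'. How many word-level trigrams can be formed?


Word trigrams from [5] words:
  Trigram 1: (an with lost)
  Trigram 2: (with lost loud)
  Trigram 3: (lost loud opened)
Total word trigrams: 5 - 2 = 3

3


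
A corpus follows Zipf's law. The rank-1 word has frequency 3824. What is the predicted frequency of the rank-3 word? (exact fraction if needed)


Zipf's law: freq(rank) = f1 / rank
f1 = 3824, rank = 3
freq = 3824 / 3
GCD(3824, 3) = 1
Simplified: 3824/3

3824/3


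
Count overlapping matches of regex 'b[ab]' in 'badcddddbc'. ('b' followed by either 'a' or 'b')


Pattern: b[ab] means 'b' followed by either 'a' or 'b'.
Scanning 'badcddddbc' position-by-position:
  Pos 0: window 'ba' -> MATCH
  Pos 1: window 'ad' -> no
  Pos 2: window 'dc' -> no
  Pos 3: window 'cd' -> no
  Pos 4: window 'dd' -> no
  Pos 5: window 'dd' -> no
  Pos 6: window 'dd' -> no
  Pos 7: window 'db' -> no
  Pos 8: window 'bc' -> no
  Pos 9: window 'c' -> no
Total matches: 1

1


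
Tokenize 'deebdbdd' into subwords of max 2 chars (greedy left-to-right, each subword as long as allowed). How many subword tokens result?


'deebdbdd' has 8 characters.
Chunking with max size 2:
  Chunk 1: 'de' (positions 0-1)
  Chunk 2: 'eb' (positions 2-3)
  Chunk 3: 'db' (positions 4-5)
  Chunk 4: 'dd' (positions 6-7)
Total chunks: ceil(8 / 2) = 4

4


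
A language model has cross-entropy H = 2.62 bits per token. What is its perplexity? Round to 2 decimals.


Perplexity formula: PP = 2^H
H = 2.62
PP = 2^2.62
Decompose: 2^2.62 = 2^2 * 2^0.62
2^2 = 4, 2^0.62 ~ 1.5368752
PP ~ 4 * 1.5368752 = 6.1475008
Rounded to 2 decimals: 6.15

6.15


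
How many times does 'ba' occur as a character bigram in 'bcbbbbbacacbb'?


Scanning 'bcbbbbbacacbb' for bigram 'ba':
  Position 0: 'bc' -> no
  Position 1: 'cb' -> no
  Position 2: 'bb' -> no
  Position 3: 'bb' -> no
  Position 4: 'bb' -> no
  Position 5: 'bb' -> no
  Position 6: 'ba' -> MATCH
  Position 7: 'ac' -> no
  Position 8: 'ca' -> no
  Position 9: 'ac' -> no
  Position 10: 'cb' -> no
  Position 11: 'bb' -> no
Total matches: 1

1
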